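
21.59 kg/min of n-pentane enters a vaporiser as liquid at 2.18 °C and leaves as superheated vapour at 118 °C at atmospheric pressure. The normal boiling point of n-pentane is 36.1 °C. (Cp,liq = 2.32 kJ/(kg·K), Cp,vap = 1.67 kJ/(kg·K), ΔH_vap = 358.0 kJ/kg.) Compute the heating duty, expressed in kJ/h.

liquid 2.18→36.1 °C: 78.694 kJ/kg
vaporisation at 36.1 °C: 358 kJ/kg
vapour 36.1→118 °C: 136.77 kJ/kg
Δh = 78.694 + 358 + 136.77 = 573.47 kJ/kg
Q = ṁ·Δh = 21.59 kg/min × 573.47 kJ/kg = 12381 kJ/min
|Q| = 206.35 kW = 742870 kJ/h

Q = 743000 kJ/h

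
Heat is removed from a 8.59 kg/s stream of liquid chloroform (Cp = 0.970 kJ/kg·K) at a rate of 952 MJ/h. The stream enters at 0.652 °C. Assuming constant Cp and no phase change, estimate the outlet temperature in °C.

Q = 952 MJ/h = 264.44 kJ/s
ΔT = Q/(ṁ·Cp) = 264.44/(8.59×0.970) = 31.737 K
T_out = 0.652 − 31.737 = -31.085 °C

T_out = -31.1 °C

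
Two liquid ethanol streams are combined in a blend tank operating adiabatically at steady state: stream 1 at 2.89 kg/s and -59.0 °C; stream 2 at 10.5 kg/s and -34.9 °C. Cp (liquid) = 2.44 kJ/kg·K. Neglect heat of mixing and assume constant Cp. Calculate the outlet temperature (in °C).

T_out = -40.1 °C

Adiabatic, steady state ⇒ Σ ṁᵢCp,ᵢ(T_out − Tᵢ) = 0
Σ ṁᵢCp,ᵢTᵢ = 2.89×2.44×-59.0 + 10.5×2.44×-34.9 = -1310.2
Σ ṁᵢCp,ᵢ = 2.89×2.44 + 10.5×2.44 = 32.672
T_out = -1310.2 / 32.672 = -40.102 °C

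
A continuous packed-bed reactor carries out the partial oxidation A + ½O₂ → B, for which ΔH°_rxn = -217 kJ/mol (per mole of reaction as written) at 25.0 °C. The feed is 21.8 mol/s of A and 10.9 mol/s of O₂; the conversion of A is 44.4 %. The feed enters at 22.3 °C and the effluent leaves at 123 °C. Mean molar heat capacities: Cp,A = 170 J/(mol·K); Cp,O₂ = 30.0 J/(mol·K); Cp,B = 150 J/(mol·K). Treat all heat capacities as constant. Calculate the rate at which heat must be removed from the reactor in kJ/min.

Q_out = 104000 kJ/min

Extent of reaction ξ = 0.444 × 21.8 = 9.6792 mol/s
Reaction term: ξ·ΔH°_rxn = 9.6792 × -217 = -2100.4 kJ/s
Sensible, feed 22.3→25 °C: 10.889 kJ/s
Outlet flows (mol/s): A 12.121, O₂ 6.0604, B 9.6792
Sensible, products 25→123 °C: 362.03 kJ/s
Q = ΔH = -1727.5 kJ/s = -1727.5 kW
Heat removed = 103650 kJ/min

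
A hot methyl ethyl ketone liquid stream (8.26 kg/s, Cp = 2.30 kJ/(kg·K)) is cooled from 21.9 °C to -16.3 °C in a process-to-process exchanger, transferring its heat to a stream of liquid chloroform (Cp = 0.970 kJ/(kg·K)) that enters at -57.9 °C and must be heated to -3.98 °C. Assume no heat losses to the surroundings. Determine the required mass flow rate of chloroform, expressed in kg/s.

Heat released by hot stream: Q = 8.26 × 2.30 × (21.9 − -16.3) = 725.72 kJ/s
Energy balance on cold side (adiabatic exchanger): Q = ṁ_c·Cp_c·(T_c,out − T_c,in)
ṁ_c = 725.72 / [0.970 × (-3.98 − -57.9)] = 13.876 kg/s

ṁ_c = 13.9 kg/s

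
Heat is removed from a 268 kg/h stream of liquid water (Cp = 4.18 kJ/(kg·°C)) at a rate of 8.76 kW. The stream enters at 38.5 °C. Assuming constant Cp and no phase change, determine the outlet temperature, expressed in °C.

Q = 8.76 kW = 31536 kJ/h
ΔT = Q/(ṁ·Cp) = 31536/(268×4.18) = 28.151 K
T_out = 38.5 − 28.151 = 10.349 °C

T_out = 10.3 °C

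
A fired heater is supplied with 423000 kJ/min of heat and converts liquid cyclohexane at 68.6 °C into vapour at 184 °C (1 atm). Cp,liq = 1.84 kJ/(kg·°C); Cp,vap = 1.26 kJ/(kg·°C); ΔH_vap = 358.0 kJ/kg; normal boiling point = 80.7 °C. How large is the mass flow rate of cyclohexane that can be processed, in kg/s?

Δh = 1.84×(80.7−68.6) + 358.0 + 1.26×(184−80.7) = 510.42 kJ/kg
Q = 423000 kJ/min = 7050 kJ/s = 7050 kJ/s
ṁ = Q/Δh = 7050 / 510.42 = 13.812 kg/s

ṁ = 13.8 kg/s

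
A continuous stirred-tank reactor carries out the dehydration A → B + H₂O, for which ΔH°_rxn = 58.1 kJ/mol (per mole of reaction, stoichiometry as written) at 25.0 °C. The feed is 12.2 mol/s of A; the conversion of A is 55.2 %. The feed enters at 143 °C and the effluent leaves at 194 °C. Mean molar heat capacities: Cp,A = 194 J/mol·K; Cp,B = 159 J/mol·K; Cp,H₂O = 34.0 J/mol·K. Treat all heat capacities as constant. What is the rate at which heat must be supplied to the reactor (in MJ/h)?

Extent of reaction ξ = 0.552 × 12.2 = 6.7344 mol/s
Reaction term: ξ·ΔH°_rxn = 6.7344 × 58.1 = 391.27 kJ/s
Sensible, feed 143→25 °C: -279.28 kJ/s
Outlet flows (mol/s): A 5.4656, B 6.7344, H₂O 6.7344
Sensible, products 25→194 °C: 398.85 kJ/s
Q = ΔH = 510.84 kJ/s = 510.84 kW
Heat supplied = 1839 MJ/h

Q_in = 1840 MJ/h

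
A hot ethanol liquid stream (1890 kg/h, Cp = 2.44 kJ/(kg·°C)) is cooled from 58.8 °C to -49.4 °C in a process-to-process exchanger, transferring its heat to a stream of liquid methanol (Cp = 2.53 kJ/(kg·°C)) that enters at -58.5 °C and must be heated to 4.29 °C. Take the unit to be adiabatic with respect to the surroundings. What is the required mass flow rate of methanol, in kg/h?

ṁ_c = 3140 kg/h

Heat released by hot stream: Q = 1890 × 2.44 × (58.8 − -49.4) = 498980 kJ/h
Energy balance on cold side (adiabatic exchanger): Q = ṁ_c·Cp_c·(T_c,out − T_c,in)
ṁ_c = 498980 / [2.53 × (4.29 − -58.5)] = 3141 kg/h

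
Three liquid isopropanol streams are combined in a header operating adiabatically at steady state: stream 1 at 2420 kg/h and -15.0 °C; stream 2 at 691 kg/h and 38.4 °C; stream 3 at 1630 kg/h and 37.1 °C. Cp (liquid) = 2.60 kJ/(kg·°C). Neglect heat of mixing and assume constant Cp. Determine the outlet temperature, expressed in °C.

Energy balance with Q = 0: Σ ṁᵢCp,ᵢ(T_out − Tᵢ) = 0
Σ ṁᵢCp,ᵢTᵢ = 2420×2.60×-15.0 + 691×2.60×38.4 + 1630×2.60×37.1 = 131840
Σ ṁᵢCp,ᵢ = 2420×2.60 + 691×2.60 + 1630×2.60 = 12327
T_out = 131840 / 12327 = 10.696 °C

T_out = 10.7 °C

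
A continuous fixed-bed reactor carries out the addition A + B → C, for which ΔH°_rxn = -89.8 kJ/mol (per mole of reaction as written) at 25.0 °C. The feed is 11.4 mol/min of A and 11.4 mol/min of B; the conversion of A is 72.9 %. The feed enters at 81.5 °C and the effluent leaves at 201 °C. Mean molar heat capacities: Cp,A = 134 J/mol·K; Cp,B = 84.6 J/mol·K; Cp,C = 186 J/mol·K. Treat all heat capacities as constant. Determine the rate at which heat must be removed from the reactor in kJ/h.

Extent of reaction ξ = 0.729 × 11.4 = 8.3106 mol/min
Reaction term: ξ·ΔH°_rxn = 8.3106 × -89.8 = -746.29 kJ/min
Sensible, feed 81.5→25 °C: -140.8 kJ/min
Outlet flows (mol/min): A 3.0894, B 3.0894, C 8.3106
Sensible, products 25→201 °C: 390.92 kJ/min
Q = ΔH = -496.18 kJ/min = -8.2696 kW
Heat removed = 29771 kJ/h

Q_out = 29800 kJ/h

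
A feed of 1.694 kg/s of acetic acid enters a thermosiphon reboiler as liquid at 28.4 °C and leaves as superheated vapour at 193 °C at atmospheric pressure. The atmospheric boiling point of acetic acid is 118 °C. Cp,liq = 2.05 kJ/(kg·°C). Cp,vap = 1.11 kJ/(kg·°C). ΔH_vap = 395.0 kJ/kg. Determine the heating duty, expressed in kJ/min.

Q = 67300 kJ/min

liquid 28.4→118 °C: 183.68 kJ/kg
vaporisation at 118 °C: 395 kJ/kg
vapour 118→193 °C: 83.25 kJ/kg
Δh = 183.68 + 395 + 83.25 = 661.93 kJ/kg
Q = ṁ·Δh = 1.694 kg/s × 661.93 kJ/kg = 1121.3 kJ/s
|Q| = 1121.3 kW = 67279 kJ/min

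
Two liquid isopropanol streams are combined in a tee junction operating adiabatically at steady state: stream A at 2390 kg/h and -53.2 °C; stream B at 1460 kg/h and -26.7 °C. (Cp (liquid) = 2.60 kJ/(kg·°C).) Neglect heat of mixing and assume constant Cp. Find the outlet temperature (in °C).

T_out = -43.2 °C

Adiabatic, steady state ⇒ Σ ṁᵢCp,ᵢ(T_out − Tᵢ) = 0
T_out = Σ ṁᵢCp,ᵢTᵢ / Σ ṁᵢCp,ᵢ
      = -431940 / 10010 = -43.151 °C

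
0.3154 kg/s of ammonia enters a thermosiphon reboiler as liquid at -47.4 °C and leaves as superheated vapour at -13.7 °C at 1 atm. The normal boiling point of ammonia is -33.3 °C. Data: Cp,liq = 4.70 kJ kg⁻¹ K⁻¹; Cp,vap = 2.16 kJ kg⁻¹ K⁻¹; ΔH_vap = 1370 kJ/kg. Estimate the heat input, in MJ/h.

liquid -47.4→-33.3 °C: 66.27 kJ/kg
vaporisation at -33.3 °C: 1370 kJ/kg
vapour -33.3→-13.7 °C: 42.336 kJ/kg
Δh = 66.27 + 1370 + 42.336 = 1478.6 kJ/kg
Q = ṁ·Δh = 0.3154 kg/s × 1478.6 kJ/kg = 466.35 kJ/s
|Q| = 466.35 kW = 1678.9 MJ/h

Q = 1680 MJ/h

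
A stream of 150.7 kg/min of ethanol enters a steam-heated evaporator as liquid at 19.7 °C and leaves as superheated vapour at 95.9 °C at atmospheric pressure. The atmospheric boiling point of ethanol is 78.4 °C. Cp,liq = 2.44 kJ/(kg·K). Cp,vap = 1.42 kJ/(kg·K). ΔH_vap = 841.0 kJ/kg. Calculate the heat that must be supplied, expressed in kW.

liquid 19.7→78.4 °C: 143.23 kJ/kg
vaporisation at 78.4 °C: 841 kJ/kg
vapour 78.4→95.9 °C: 24.85 kJ/kg
Δh = 143.23 + 841 + 24.85 = 1009.1 kJ/kg
Q = ṁ·Δh = 150.7 kg/min × 1009.1 kJ/kg = 152070 kJ/min
|Q| = 2534.5 kW

Q = 2530 kW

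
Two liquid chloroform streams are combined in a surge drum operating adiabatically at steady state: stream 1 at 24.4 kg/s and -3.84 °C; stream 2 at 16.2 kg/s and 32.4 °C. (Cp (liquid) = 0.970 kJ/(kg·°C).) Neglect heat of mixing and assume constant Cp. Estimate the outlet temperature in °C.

T_out = 10.6 °C

No heat crosses the boundary, so H_out = H_in.
Σ ṁᵢCp,ᵢTᵢ = 24.4×0.970×-3.84 + 16.2×0.970×32.4 = 418.25
Σ ṁᵢCp,ᵢ = 24.4×0.970 + 16.2×0.970 = 39.382
T_out = 418.25 / 39.382 = 10.62 °C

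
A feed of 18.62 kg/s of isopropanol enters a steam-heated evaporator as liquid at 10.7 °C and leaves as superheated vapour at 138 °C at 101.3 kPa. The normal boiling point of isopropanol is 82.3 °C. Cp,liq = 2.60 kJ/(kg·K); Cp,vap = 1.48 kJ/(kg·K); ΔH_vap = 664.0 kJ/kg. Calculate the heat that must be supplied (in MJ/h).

Q = 62500 MJ/h

liquid 10.7→82.3 °C: 186.16 kJ/kg
vaporisation at 82.3 °C: 664 kJ/kg
vapour 82.3→138 °C: 82.436 kJ/kg
Δh = 186.16 + 664 + 82.436 = 932.6 kJ/kg
Q = ṁ·Δh = 18.62 kg/s × 932.6 kJ/kg = 17365 kJ/s
|Q| = 17365 kW = 62514 MJ/h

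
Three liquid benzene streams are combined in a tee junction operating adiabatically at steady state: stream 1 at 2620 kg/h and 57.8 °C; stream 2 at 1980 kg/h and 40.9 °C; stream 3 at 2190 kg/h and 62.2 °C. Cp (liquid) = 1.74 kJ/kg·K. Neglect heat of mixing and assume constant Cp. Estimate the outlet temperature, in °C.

T_out = 54.3 °C

Adiabatic, steady state ⇒ Σ ṁᵢCp,ᵢ(T_out − Tᵢ) = 0
Σ ṁᵢCp,ᵢTᵢ = 2620×1.74×57.8 + 1980×1.74×40.9 + 2190×1.74×62.2 = 641430
Σ ṁᵢCp,ᵢ = 2620×1.74 + 1980×1.74 + 2190×1.74 = 11815
T_out = 641430 / 11815 = 54.291 °C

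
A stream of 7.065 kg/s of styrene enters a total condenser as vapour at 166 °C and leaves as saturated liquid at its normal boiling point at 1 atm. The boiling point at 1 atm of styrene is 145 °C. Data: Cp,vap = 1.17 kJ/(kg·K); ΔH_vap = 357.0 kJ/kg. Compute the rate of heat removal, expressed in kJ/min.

vapour 166→145 °C: -24.57 kJ/kg
condensation at 145 °C: -357 kJ/kg
Δh = -24.57 + -357 = -381.57 kJ/kg
Q = ṁ·Δh = 7.065 kg/s × -381.57 kJ/kg = -2695.8 kJ/s
|Q| = 2695.8 kW = 161750 kJ/min

Q_c = 162000 kJ/min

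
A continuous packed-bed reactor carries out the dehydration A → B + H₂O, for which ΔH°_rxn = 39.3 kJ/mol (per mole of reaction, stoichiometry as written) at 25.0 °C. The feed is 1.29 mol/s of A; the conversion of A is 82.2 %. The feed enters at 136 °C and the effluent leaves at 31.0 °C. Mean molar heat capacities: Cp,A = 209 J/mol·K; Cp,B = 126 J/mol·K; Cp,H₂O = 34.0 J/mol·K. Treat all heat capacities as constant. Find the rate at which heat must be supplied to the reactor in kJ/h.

Extent of reaction ξ = 0.822 × 1.29 = 1.0604 mol/s
Reaction term: ξ·ΔH°_rxn = 1.0604 × 39.3 = 41.673 kJ/s
Sensible, feed 136→25 °C: -29.927 kJ/s
Outlet flows (mol/s): A 0.22962, B 1.0604, H₂O 1.0604
Sensible, products 25→31.0 °C: 1.3059 kJ/s
Q = ΔH = 13.052 kJ/s = 13.052 kW
Heat supplied = 46988 kJ/h

Q_in = 47000 kJ/h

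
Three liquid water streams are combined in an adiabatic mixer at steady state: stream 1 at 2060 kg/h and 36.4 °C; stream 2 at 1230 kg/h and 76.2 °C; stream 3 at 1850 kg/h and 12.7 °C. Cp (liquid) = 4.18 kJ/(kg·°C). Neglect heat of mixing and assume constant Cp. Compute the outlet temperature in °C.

T_out = 37.4 °C

Energy balance with Q = 0: Σ ṁᵢCp,ᵢ(T_out − Tᵢ) = 0
Σ ṁᵢCp,ᵢTᵢ = 2060×4.18×36.4 + 1230×4.18×76.2 + 1850×4.18×12.7 = 803420
Σ ṁᵢCp,ᵢ = 2060×4.18 + 1230×4.18 + 1850×4.18 = 21485
T_out = 803420 / 21485 = 37.394 °C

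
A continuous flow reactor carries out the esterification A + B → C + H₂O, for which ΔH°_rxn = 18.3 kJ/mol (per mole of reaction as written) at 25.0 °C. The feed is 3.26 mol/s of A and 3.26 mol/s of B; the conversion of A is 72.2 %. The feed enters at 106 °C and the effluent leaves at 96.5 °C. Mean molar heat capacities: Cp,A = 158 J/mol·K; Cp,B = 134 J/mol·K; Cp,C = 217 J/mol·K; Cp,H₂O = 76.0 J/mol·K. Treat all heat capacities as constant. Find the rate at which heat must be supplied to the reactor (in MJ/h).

Q_in = 123 MJ/h

Extent of reaction ξ = 0.722 × 3.26 = 2.3537 mol/s
Reaction term: ξ·ΔH°_rxn = 2.3537 × 18.3 = 43.073 kJ/s
Sensible, feed 106→25 °C: -77.106 kJ/s
Outlet flows (mol/s): A 0.90628, B 0.90628, C 2.3537, H₂O 2.3537
Sensible, products 25→96.5 °C: 68.231 kJ/s
Q = ΔH = 34.198 kJ/s = 34.198 kW
Heat supplied = 123.11 MJ/h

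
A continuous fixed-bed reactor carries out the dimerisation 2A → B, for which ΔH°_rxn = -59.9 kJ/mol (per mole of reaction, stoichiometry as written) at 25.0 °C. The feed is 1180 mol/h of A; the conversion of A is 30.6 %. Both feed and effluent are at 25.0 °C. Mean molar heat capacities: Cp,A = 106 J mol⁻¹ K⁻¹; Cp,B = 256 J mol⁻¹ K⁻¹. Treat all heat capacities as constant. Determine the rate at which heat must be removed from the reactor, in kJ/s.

Q_out = 3.00 kJ/s

Extent of reaction ξ = 0.306 × 1180 / 2 = 180.54 mol/h
Reaction term: ξ·ΔH°_rxn = 180.54 × -59.9 = -10814 kJ/h
Q = ΔH = -10814 kJ/h = -3.004 kW
Heat removed = 3.004 kJ/s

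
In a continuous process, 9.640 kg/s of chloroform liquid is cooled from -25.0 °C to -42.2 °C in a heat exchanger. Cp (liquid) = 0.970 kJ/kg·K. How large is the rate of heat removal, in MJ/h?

Q_c = 579 MJ/h

Q = ṁ·Cp·ΔT = 9.640 × 0.970 × (-42.2 − -25.0) = -160.83 kJ/s
Cooling duty = 579 MJ/h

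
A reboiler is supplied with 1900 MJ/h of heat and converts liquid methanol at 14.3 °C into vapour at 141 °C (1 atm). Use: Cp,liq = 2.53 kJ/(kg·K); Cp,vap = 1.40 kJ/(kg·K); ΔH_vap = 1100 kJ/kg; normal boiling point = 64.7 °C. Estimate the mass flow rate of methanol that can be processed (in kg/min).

Δh = 2.53×(64.7−14.3) + 1100 + 1.40×(141−64.7) = 1334.3 kJ/kg
Q = 1900 MJ/h = 527.78 kJ/s = 31667 kJ/min
ṁ = Q/Δh = 31667 / 1334.3 = 23.732 kg/min

ṁ = 23.7 kg/min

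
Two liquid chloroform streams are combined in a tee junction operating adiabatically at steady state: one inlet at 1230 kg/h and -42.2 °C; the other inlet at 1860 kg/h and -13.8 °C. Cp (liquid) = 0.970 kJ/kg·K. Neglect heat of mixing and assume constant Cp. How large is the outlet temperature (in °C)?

No heat crosses the boundary, so H_out = H_in.
T_out = Σ ṁᵢCp,ᵢTᵢ / Σ ṁᵢCp,ᵢ
      = -75247 / 2997.3 = -25.105 °C

T_out = -25.1 °C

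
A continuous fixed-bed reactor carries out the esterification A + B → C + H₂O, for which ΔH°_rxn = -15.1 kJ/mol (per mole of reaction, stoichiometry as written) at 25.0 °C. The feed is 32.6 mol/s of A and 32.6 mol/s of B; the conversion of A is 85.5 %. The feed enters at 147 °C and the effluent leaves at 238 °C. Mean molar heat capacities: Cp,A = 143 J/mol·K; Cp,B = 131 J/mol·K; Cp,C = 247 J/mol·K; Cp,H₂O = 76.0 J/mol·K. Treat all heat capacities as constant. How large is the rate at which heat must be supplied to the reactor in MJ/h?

Extent of reaction ξ = 0.855 × 32.6 = 27.873 mol/s
Reaction term: ξ·ΔH°_rxn = 27.873 × -15.1 = -420.88 kJ/s
Sensible, feed 147→25 °C: -1089.8 kJ/s
Outlet flows (mol/s): A 4.727, B 4.727, C 27.873, H₂O 27.873
Sensible, products 25→238 °C: 2193.5 kJ/s
Q = ΔH = 682.88 kJ/s = 682.88 kW
Heat supplied = 2458.4 MJ/h

Q_in = 2460 MJ/h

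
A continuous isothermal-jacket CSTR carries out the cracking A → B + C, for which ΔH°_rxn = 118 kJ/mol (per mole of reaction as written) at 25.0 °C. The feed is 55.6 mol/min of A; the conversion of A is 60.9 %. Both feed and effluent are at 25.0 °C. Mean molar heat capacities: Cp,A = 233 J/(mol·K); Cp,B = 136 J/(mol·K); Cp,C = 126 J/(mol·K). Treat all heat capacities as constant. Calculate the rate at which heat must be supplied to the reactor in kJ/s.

Q_in = 66.6 kJ/s

Extent of reaction ξ = 0.609 × 55.6 = 33.86 mol/min
Reaction term: ξ·ΔH°_rxn = 33.86 × 118 = 3995.5 kJ/min
Q = ΔH = 3995.5 kJ/min = 66.592 kW
Heat supplied = 66.592 kJ/s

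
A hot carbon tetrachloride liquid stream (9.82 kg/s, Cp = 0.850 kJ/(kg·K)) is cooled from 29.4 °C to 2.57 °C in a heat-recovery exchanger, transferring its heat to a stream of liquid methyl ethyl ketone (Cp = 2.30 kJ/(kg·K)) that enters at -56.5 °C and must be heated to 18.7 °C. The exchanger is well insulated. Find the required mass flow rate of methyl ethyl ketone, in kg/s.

ṁ_c = 1.29 kg/s

Heat released by hot stream: Q = 9.82 × 0.850 × (29.4 − 2.57) = 223.95 kJ/s
Energy balance on cold side (adiabatic exchanger): Q = ṁ_c·Cp_c·(T_c,out − T_c,in)
ṁ_c = 223.95 / [2.30 × (18.7 − -56.5)] = 1.2948 kg/s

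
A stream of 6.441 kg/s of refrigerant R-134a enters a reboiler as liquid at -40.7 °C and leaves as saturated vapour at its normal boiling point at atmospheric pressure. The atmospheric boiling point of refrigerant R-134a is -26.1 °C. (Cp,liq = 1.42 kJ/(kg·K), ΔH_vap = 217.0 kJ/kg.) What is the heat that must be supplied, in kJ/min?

Q = 91900 kJ/min

liquid -40.7→-26.1 °C: 20.732 kJ/kg
vaporisation at -26.1 °C: 217 kJ/kg
Δh = 20.732 + 217 = 237.73 kJ/kg
Q = ṁ·Δh = 6.441 kg/s × 237.73 kJ/kg = 1531.2 kJ/s
|Q| = 1531.2 kW = 91874 kJ/min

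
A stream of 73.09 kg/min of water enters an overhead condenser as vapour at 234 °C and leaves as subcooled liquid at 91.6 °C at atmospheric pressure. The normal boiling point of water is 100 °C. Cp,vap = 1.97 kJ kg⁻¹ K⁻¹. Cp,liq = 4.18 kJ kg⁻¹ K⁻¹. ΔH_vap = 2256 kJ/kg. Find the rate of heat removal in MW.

vapour 234→100 °C: -263.98 kJ/kg
condensation at 100 °C: -2256 kJ/kg
liquid 100→91.6 °C: -35.112 kJ/kg
Δh = -263.98 + -2256 + -35.112 = -2555.1 kJ/kg
Q = ṁ·Δh = 73.09 kg/min × -2555.1 kJ/kg = -186750 kJ/min
|Q| = 3112.5 kW = 3.1125 MW

Q_c = 3.11 MW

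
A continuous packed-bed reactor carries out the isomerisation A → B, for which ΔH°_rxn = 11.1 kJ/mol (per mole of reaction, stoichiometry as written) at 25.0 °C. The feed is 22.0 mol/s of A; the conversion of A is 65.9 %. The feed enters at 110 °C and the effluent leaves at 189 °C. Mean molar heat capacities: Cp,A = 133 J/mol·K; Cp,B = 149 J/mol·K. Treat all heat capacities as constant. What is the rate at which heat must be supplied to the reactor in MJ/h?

Q_in = 1550 MJ/h

Extent of reaction ξ = 0.659 × 22.0 = 14.498 mol/s
Reaction term: ξ·ΔH°_rxn = 14.498 × 11.1 = 160.93 kJ/s
Sensible, feed 110→25 °C: -248.71 kJ/s
Outlet flows (mol/s): A 7.502, B 14.498
Sensible, products 25→189 °C: 517.91 kJ/s
Q = ΔH = 430.12 kJ/s = 430.12 kW
Heat supplied = 1548.4 MJ/h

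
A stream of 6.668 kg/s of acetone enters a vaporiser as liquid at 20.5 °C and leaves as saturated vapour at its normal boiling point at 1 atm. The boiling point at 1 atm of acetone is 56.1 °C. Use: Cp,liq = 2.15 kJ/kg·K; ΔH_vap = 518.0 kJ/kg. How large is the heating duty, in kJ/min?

liquid 20.5→56.1 °C: 76.54 kJ/kg
vaporisation at 56.1 °C: 518 kJ/kg
Δh = 76.54 + 518 = 594.54 kJ/kg
Q = ṁ·Δh = 6.668 kg/s × 594.54 kJ/kg = 3964.4 kJ/s
|Q| = 3964.4 kW = 237860 kJ/min

Q = 238000 kJ/min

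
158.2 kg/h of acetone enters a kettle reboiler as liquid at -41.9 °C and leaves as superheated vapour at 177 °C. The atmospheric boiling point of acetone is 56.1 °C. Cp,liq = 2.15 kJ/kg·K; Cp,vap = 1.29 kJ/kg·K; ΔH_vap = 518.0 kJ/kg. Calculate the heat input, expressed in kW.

Q = 38.9 kW

liquid -41.9→56.1 °C: 210.7 kJ/kg
vaporisation at 56.1 °C: 518 kJ/kg
vapour 56.1→177 °C: 155.96 kJ/kg
Δh = 210.7 + 518 + 155.96 = 884.66 kJ/kg
Q = ṁ·Δh = 158.2 kg/h × 884.66 kJ/kg = 139950 kJ/h
|Q| = 38.876 kW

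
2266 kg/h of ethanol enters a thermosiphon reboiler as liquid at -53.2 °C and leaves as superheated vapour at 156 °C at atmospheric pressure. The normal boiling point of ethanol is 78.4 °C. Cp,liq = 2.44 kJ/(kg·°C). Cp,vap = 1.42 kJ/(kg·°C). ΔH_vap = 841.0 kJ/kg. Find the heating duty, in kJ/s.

Q = 801 kJ/s

liquid -53.2→78.4 °C: 321.1 kJ/kg
vaporisation at 78.4 °C: 841 kJ/kg
vapour 78.4→156 °C: 110.19 kJ/kg
Δh = 321.1 + 841 + 110.19 = 1272.3 kJ/kg
Q = ṁ·Δh = 2266 kg/h × 1272.3 kJ/kg = 2.883e+06 kJ/h
|Q| = 800.84 kW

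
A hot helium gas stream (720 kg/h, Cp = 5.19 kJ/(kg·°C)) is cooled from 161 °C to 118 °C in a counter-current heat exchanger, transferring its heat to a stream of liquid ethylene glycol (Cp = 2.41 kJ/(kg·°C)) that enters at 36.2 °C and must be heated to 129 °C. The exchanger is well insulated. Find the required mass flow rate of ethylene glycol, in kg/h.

Heat released by hot stream: Q = 720 × 5.19 × (161 − 118) = 160680 kJ/h
Energy balance on cold side (adiabatic exchanger): Q = ṁ_c·Cp_c·(T_c,out − T_c,in)
ṁ_c = 160680 / [2.41 × (129 − 36.2)] = 718.46 kg/h

ṁ_c = 718 kg/h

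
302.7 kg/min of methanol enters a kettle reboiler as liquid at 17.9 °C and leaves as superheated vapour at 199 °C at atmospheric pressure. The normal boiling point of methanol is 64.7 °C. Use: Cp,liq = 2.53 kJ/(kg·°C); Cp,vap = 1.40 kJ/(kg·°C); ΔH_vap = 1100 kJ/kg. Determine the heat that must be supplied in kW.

liquid 17.9→64.7 °C: 118.4 kJ/kg
vaporisation at 64.7 °C: 1100 kJ/kg
vapour 64.7→199 °C: 188.02 kJ/kg
Δh = 118.4 + 1100 + 188.02 = 1406.4 kJ/kg
Q = ṁ·Δh = 302.7 kg/min × 1406.4 kJ/kg = 425720 kJ/min
|Q| = 7095.4 kW

Q = 7100 kW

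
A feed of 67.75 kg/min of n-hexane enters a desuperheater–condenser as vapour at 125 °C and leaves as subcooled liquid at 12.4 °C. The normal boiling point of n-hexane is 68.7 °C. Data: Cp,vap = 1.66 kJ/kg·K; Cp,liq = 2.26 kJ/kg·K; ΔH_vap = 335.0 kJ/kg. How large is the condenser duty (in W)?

vapour 125→68.7 °C: -93.458 kJ/kg
condensation at 68.7 °C: -335 kJ/kg
liquid 68.7→12.4 °C: -127.24 kJ/kg
Δh = -93.458 + -335 + -127.24 = -555.7 kJ/kg
Q = ṁ·Δh = 67.75 kg/min × -555.7 kJ/kg = -37648 kJ/min
|Q| = 627.47 kW = 627470 W

Q_c = 627000 W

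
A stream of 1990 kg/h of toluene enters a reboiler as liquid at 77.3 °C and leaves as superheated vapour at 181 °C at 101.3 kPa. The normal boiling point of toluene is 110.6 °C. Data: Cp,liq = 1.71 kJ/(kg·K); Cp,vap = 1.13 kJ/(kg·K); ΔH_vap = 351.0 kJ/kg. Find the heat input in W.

liquid 77.3→110.6 °C: 56.943 kJ/kg
vaporisation at 110.6 °C: 351 kJ/kg
vapour 110.6→181 °C: 79.552 kJ/kg
Δh = 56.943 + 351 + 79.552 = 487.5 kJ/kg
Q = ṁ·Δh = 1990 kg/h × 487.5 kJ/kg = 970120 kJ/h
|Q| = 269.48 kW = 269480 W

Q = 269000 W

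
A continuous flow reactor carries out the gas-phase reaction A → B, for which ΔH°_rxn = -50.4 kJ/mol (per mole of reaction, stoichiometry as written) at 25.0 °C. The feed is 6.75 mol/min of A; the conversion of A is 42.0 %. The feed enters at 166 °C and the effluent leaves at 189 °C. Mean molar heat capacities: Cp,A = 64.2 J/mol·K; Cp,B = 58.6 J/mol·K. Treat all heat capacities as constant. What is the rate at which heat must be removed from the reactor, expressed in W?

Q_out = 2260 W

Extent of reaction ξ = 0.420 × 6.75 = 2.835 mol/min
Reaction term: ξ·ΔH°_rxn = 2.835 × -50.4 = -142.88 kJ/min
Sensible, feed 166→25 °C: -61.102 kJ/min
Outlet flows (mol/min): A 3.915, B 2.835
Sensible, products 25→189 °C: 68.466 kJ/min
Q = ΔH = -135.52 kJ/min = -2.2587 kW
Heat removed = 2258.7 W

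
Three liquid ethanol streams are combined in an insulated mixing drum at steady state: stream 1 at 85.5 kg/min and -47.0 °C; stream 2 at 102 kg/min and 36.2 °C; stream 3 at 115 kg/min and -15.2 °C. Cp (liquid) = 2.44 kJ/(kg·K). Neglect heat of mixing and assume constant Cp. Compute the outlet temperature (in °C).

T_out = -6.86 °C

Energy balance with Q = 0: Σ ṁᵢCp,ᵢ(T_out − Tᵢ) = 0
T_out = Σ ṁᵢCp,ᵢTᵢ / Σ ṁᵢCp,ᵢ
      = -5060.8 / 738.1 = -6.8565 °C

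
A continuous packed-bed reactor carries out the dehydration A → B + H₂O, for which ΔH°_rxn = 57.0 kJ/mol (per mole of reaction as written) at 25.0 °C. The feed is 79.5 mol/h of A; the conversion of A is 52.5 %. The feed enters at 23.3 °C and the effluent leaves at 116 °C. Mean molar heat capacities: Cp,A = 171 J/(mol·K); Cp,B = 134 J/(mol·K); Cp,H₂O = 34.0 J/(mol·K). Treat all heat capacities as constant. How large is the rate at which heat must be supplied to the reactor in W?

Q_in = 1010 W

Extent of reaction ξ = 0.525 × 79.5 = 41.738 mol/h
Reaction term: ξ·ΔH°_rxn = 41.738 × 57.0 = 2379 kJ/h
Sensible, feed 23.3→25 °C: 23.111 kJ/h
Outlet flows (mol/h): A 37.762, B 41.738, H₂O 41.738
Sensible, products 25→116 °C: 1225.7 kJ/h
Q = ΔH = 3627.9 kJ/h = 1.0077 kW
Heat supplied = 1007.7 W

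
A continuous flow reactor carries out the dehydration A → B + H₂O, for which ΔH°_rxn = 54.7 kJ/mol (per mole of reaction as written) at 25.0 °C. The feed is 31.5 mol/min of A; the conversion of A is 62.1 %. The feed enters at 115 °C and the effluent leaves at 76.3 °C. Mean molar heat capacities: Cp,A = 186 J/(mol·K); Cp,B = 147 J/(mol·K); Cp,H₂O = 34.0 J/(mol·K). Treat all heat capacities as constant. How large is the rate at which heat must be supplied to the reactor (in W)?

Extent of reaction ξ = 0.621 × 31.5 = 19.561 mol/min
Reaction term: ξ·ΔH°_rxn = 19.561 × 54.7 = 1070 kJ/min
Sensible, feed 115→25 °C: -527.31 kJ/min
Outlet flows (mol/min): A 11.939, B 19.561, H₂O 19.561
Sensible, products 25→76.3 °C: 295.55 kJ/min
Q = ΔH = 838.25 kJ/min = 13.971 kW
Heat supplied = 13971 W

Q_in = 14000 W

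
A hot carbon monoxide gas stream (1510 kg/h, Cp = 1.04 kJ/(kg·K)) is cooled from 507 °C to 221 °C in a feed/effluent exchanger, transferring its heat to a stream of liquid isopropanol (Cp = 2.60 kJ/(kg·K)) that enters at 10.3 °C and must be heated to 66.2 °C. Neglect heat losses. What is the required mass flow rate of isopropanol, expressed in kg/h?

Heat released by hot stream: Q = 1510 × 1.04 × (507 − 221) = 449130 kJ/h
Energy balance on cold side (adiabatic exchanger): Q = ṁ_c·Cp_c·(T_c,out − T_c,in)
ṁ_c = 449130 / [2.60 × (66.2 − 10.3)] = 3090.2 kg/h

ṁ_c = 3090 kg/h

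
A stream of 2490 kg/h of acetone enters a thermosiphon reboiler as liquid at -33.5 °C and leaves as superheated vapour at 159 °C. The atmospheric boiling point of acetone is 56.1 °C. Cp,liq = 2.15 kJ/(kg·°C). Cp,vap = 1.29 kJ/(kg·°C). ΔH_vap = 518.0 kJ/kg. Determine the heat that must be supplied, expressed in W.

Q = 583000 W

liquid -33.5→56.1 °C: 192.64 kJ/kg
vaporisation at 56.1 °C: 518 kJ/kg
vapour 56.1→159 °C: 132.74 kJ/kg
Δh = 192.64 + 518 + 132.74 = 843.38 kJ/kg
Q = ṁ·Δh = 2490 kg/h × 843.38 kJ/kg = 2.1e+06 kJ/h
|Q| = 583.34 kW = 583340 W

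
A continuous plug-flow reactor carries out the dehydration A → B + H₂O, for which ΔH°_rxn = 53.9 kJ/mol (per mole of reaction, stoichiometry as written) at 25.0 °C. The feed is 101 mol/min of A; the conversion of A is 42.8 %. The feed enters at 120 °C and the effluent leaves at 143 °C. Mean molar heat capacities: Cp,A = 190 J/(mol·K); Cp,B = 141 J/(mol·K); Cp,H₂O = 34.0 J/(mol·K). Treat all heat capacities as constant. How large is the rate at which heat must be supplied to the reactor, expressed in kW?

Q_in = 44.9 kW

Extent of reaction ξ = 0.428 × 101 = 43.228 mol/min
Reaction term: ξ·ΔH°_rxn = 43.228 × 53.9 = 2330 kJ/min
Sensible, feed 120→25 °C: -1823 kJ/min
Outlet flows (mol/min): A 57.772, B 43.228, H₂O 43.228
Sensible, products 25→143 °C: 2187.9 kJ/min
Q = ΔH = 2694.8 kJ/min = 44.914 kW
Heat supplied = 44.914 kW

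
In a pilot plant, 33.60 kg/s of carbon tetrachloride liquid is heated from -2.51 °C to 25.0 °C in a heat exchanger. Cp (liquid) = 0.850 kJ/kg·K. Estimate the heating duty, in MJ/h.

Q = 2830 MJ/h

Q = ṁ·Cp·ΔT = 33.60 × 0.850 × (25.0 − -2.51) = 785.69 kJ/s
Heating duty = 2828.5 MJ/h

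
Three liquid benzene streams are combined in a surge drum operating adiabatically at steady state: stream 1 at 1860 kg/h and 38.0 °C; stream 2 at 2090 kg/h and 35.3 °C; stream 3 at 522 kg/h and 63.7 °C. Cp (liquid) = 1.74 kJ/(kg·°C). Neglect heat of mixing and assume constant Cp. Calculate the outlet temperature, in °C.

T_out = 39.7 °C

Adiabatic, steady state ⇒ Σ ṁᵢCp,ᵢ(T_out − Tᵢ) = 0
Σ ṁᵢCp,ᵢTᵢ = 1860×1.74×38.0 + 2090×1.74×35.3 + 522×1.74×63.7 = 309210
Σ ṁᵢCp,ᵢ = 1860×1.74 + 2090×1.74 + 522×1.74 = 7781.3
T_out = 309210 / 7781.3 = 39.738 °C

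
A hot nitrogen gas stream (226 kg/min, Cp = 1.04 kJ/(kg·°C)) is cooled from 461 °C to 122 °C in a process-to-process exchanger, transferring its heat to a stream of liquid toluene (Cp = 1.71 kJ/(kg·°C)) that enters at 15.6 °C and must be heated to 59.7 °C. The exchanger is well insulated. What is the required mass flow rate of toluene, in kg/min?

Heat released by hot stream: Q = 226 × 1.04 × (461 − 122) = 79679 kJ/min
Energy balance on cold side (adiabatic exchanger): Q = ṁ_c·Cp_c·(T_c,out − T_c,in)
ṁ_c = 79679 / [1.71 × (59.7 − 15.6)] = 1056.6 kg/min

ṁ_c = 1060 kg/min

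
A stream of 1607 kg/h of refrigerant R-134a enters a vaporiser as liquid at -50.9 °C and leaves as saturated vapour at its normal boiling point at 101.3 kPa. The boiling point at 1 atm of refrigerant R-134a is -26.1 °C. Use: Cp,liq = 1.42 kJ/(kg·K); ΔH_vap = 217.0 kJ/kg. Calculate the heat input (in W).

liquid -50.9→-26.1 °C: 35.216 kJ/kg
vaporisation at -26.1 °C: 217 kJ/kg
Δh = 35.216 + 217 = 252.22 kJ/kg
Q = ṁ·Δh = 1607 kg/h × 252.22 kJ/kg = 405310 kJ/h
|Q| = 112.59 kW = 112590 W

Q = 113000 W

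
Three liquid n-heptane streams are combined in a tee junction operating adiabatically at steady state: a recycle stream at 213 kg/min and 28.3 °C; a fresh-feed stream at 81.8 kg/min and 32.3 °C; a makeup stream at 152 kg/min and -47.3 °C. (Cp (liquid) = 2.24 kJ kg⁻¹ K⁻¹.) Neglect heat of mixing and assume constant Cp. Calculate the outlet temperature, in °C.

T_out = 3.31 °C

No heat crosses the boundary, so H_out = H_in.
Σ ṁᵢCp,ᵢTᵢ = 213×2.24×28.3 + 81.8×2.24×32.3 + 152×2.24×-47.3 = 3316.2
Σ ṁᵢCp,ᵢ = 213×2.24 + 81.8×2.24 + 152×2.24 = 1000.8
T_out = 3316.2 / 1000.8 = 3.3134 °C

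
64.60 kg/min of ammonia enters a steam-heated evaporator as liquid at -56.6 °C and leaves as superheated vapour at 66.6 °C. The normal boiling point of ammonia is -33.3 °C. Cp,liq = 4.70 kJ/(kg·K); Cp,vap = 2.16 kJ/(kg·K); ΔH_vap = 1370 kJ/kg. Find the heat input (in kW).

liquid -56.6→-33.3 °C: 109.51 kJ/kg
vaporisation at -33.3 °C: 1370 kJ/kg
vapour -33.3→66.6 °C: 215.78 kJ/kg
Δh = 109.51 + 1370 + 215.78 = 1695.3 kJ/kg
Q = ṁ·Δh = 64.60 kg/min × 1695.3 kJ/kg = 109520 kJ/min
|Q| = 1825.3 kW

Q = 1830 kW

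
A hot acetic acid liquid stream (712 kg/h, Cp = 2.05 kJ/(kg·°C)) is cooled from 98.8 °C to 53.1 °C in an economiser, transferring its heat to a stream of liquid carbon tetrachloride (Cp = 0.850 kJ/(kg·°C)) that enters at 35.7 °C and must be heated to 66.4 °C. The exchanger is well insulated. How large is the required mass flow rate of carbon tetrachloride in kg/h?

ṁ_c = 2560 kg/h

Heat released by hot stream: Q = 712 × 2.05 × (98.8 − 53.1) = 66704 kJ/h
Energy balance on cold side (adiabatic exchanger): Q = ṁ_c·Cp_c·(T_c,out − T_c,in)
ṁ_c = 66704 / [0.850 × (66.4 − 35.7)] = 2556.2 kg/h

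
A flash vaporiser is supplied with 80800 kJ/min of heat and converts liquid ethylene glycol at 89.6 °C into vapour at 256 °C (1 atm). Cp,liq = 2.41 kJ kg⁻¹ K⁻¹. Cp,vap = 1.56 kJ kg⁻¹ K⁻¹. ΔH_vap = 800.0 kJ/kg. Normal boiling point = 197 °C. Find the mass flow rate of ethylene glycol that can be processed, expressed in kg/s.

Δh = 2.41×(197−89.6) + 800.0 + 1.56×(256−197) = 1150.9 kJ/kg
Q = 80800 kJ/min = 1346.7 kJ/s = 1346.7 kJ/s
ṁ = Q/Δh = 1346.7 / 1150.9 = 1.1701 kg/s

ṁ = 1.17 kg/s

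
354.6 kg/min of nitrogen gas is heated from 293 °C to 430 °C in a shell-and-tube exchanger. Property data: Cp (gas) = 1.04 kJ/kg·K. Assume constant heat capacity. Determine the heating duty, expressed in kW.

Q = 842 kW

Q = ṁ·Cp·ΔT = 354.6 × 1.04 × (430 − 293) = 50523 kJ/min
Converting: 50523 / 60 s = 842.06 kW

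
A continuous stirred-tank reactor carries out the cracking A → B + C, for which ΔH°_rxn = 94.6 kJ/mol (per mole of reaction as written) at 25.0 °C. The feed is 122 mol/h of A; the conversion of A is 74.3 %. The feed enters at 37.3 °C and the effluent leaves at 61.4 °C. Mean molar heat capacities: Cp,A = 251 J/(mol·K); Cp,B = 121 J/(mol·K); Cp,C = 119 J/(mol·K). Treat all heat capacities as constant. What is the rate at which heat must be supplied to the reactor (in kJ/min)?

Extent of reaction ξ = 0.743 × 122 = 90.646 mol/h
Reaction term: ξ·ΔH°_rxn = 90.646 × 94.6 = 8575.1 kJ/h
Sensible, feed 37.3→25 °C: -376.65 kJ/h
Outlet flows (mol/h): A 31.354, B 90.646, C 90.646
Sensible, products 25→61.4 °C: 1078.3 kJ/h
Q = ΔH = 9276.8 kJ/h = 2.5769 kW
Heat supplied = 154.61 kJ/min

Q_in = 155 kJ/min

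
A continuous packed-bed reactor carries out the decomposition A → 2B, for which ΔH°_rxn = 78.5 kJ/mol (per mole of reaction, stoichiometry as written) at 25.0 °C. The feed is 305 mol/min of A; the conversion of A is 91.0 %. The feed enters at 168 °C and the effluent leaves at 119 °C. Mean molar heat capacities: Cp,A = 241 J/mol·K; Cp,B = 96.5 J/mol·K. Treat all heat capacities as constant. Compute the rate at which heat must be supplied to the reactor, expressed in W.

Extent of reaction ξ = 0.910 × 305 = 277.55 mol/min
Reaction term: ξ·ΔH°_rxn = 277.55 × 78.5 = 21788 kJ/min
Sensible, feed 168→25 °C: -10511 kJ/min
Outlet flows (mol/min): A 27.45, B 555.1
Sensible, products 25→119 °C: 5657.2 kJ/min
Q = ΔH = 16934 kJ/min = 282.23 kW
Heat supplied = 282230 W

Q_in = 282000 W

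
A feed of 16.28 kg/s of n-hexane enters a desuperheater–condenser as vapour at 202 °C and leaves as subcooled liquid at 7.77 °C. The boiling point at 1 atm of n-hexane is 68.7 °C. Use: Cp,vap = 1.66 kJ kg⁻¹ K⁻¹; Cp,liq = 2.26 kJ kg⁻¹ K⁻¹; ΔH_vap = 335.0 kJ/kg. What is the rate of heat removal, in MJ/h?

vapour 202→68.7 °C: -221.28 kJ/kg
condensation at 68.7 °C: -335 kJ/kg
liquid 68.7→7.77 °C: -137.7 kJ/kg
Δh = -221.28 + -335 + -137.7 = -693.98 kJ/kg
Q = ṁ·Δh = 16.28 kg/s × -693.98 kJ/kg = -11298 kJ/s
|Q| = 11298 kW = 40673 MJ/h

Q_c = 40700 MJ/h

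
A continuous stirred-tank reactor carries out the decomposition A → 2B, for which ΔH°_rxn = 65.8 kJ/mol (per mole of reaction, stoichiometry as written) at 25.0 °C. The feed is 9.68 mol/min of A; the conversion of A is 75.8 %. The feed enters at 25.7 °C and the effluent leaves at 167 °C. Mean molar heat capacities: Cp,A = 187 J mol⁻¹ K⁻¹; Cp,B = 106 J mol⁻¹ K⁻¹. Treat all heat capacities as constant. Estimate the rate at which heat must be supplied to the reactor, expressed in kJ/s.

Extent of reaction ξ = 0.758 × 9.68 = 7.3374 mol/min
Reaction term: ξ·ΔH°_rxn = 7.3374 × 65.8 = 482.8 kJ/min
Sensible, feed 25.7→25 °C: -1.2671 kJ/min
Outlet flows (mol/min): A 2.3426, B 14.675
Sensible, products 25→167 °C: 283.09 kJ/min
Q = ΔH = 764.63 kJ/min = 12.744 kW
Heat supplied = 12.744 kJ/s

Q_in = 12.7 kJ/s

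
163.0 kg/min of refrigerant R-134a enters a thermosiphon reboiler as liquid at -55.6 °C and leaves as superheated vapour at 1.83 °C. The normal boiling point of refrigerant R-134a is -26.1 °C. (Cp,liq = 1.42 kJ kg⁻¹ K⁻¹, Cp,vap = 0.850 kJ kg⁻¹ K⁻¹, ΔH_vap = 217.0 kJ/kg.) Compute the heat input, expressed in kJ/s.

liquid -55.6→-26.1 °C: 41.89 kJ/kg
vaporisation at -26.1 °C: 217 kJ/kg
vapour -26.1→1.83 °C: 23.741 kJ/kg
Δh = 41.89 + 217 + 23.741 = 282.63 kJ/kg
Q = ṁ·Δh = 163.0 kg/min × 282.63 kJ/kg = 46069 kJ/min
|Q| = 767.81 kW

Q = 768 kJ/s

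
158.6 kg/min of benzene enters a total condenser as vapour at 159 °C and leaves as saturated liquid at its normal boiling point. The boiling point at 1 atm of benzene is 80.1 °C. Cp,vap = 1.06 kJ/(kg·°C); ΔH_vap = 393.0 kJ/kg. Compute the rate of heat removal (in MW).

vapour 159→80.1 °C: -83.634 kJ/kg
condensation at 80.1 °C: -393 kJ/kg
Δh = -83.634 + -393 = -476.63 kJ/kg
Q = ṁ·Δh = 158.6 kg/min × -476.63 kJ/kg = -75594 kJ/min
|Q| = 1259.9 kW = 1.2599 MW

Q_c = 1.26 MW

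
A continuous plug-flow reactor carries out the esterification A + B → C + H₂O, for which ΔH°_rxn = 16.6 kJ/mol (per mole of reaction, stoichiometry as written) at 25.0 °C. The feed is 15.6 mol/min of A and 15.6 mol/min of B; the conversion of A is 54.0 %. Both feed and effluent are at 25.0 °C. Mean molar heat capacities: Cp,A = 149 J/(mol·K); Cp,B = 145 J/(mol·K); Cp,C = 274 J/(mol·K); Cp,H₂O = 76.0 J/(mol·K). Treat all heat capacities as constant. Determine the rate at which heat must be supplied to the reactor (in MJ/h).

Q_in = 8.39 MJ/h

Extent of reaction ξ = 0.540 × 15.6 = 8.424 mol/min
Reaction term: ξ·ΔH°_rxn = 8.424 × 16.6 = 139.84 kJ/min
Q = ΔH = 139.84 kJ/min = 2.3306 kW
Heat supplied = 8.3903 MJ/h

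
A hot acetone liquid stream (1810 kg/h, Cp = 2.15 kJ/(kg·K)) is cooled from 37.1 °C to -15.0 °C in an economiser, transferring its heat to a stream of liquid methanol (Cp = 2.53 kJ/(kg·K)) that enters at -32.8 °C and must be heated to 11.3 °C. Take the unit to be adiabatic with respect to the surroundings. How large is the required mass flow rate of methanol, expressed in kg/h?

Heat released by hot stream: Q = 1810 × 2.15 × (37.1 − -15.0) = 202750 kJ/h
Energy balance on cold side (adiabatic exchanger): Q = ṁ_c·Cp_c·(T_c,out − T_c,in)
ṁ_c = 202750 / [2.53 × (11.3 − -32.8)] = 1817.2 kg/h

ṁ_c = 1820 kg/h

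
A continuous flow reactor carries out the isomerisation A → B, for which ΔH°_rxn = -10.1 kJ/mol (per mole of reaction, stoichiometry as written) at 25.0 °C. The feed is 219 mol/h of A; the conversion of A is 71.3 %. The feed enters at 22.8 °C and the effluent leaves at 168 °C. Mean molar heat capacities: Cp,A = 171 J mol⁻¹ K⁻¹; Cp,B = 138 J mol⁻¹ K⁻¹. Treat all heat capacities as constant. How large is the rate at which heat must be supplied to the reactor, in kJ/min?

Extent of reaction ξ = 0.713 × 219 = 156.15 mol/h
Reaction term: ξ·ΔH°_rxn = 156.15 × -10.1 = -1577.1 kJ/h
Sensible, feed 22.8→25 °C: 82.388 kJ/h
Outlet flows (mol/h): A 62.853, B 156.15
Sensible, products 25→168 °C: 4618.3 kJ/h
Q = ΔH = 3123.7 kJ/h = 0.86768 kW
Heat supplied = 52.061 kJ/min

Q_in = 52.1 kJ/min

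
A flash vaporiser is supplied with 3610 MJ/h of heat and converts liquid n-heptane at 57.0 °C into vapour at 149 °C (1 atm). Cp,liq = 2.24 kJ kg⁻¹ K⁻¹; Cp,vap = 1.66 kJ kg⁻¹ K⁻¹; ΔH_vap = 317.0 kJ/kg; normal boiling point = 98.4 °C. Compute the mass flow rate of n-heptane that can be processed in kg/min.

Δh = 2.24×(98.4−57.0) + 317.0 + 1.66×(149−98.4) = 493.73 kJ/kg
Q = 3610 MJ/h = 1002.8 kJ/s = 60167 kJ/min
ṁ = Q/Δh = 60167 / 493.73 = 121.86 kg/min

ṁ = 122 kg/min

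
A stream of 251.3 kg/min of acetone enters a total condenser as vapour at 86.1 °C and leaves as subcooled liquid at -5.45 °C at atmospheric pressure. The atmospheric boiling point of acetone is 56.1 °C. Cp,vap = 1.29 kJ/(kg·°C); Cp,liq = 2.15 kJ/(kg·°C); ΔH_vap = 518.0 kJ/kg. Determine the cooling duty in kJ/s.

vapour 86.1→56.1 °C: -38.7 kJ/kg
condensation at 56.1 °C: -518 kJ/kg
liquid 56.1→-5.45 °C: -132.33 kJ/kg
Δh = -38.7 + -518 + -132.33 = -689.03 kJ/kg
Q = ṁ·Δh = 251.3 kg/min × -689.03 kJ/kg = -173150 kJ/min
|Q| = 2885.9 kW

Q_c = 2890 kJ/s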